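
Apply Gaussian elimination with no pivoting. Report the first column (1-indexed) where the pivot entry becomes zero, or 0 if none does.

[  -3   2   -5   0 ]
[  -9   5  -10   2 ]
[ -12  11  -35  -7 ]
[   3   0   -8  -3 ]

Naive forward elimination:
R2 <- R2 - (3)*R1:  [  0  -1   5   2 ]
R3 <- R3 - (4)*R1:  [   0    3  -15   -7 ]
R4 <- R4 - (-1)*R1:  [   0    2  -13   -3 ]
R3 <- R3 - (-3)*R2:  [  0   0   0  -1 ]
R4 <- R4 - (-2)*R2:  [  0   0  -3   1 ]
Matrix at this point:
[ -3   2  -5   0 ]
[  0  -1   5   2 ]
[  0   0   0  -1 ]
[  0   0  -3   1 ]
Pivot entry (3,3) is zero but row 4 has -3 in column 3 -> naive elimination stops; a row interchange (e.g. R3 <-> R4) would be required here.

first zero-pivot column = 3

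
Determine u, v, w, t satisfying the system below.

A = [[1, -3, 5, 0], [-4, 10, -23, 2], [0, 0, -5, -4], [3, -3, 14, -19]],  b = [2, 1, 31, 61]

Forward elimination on [A|b]:
R2 <- R2 - (-4)*R1:  [  0  -2  -3   2   9 ]
R4 <- R4 - (3)*R1:  [   0    6   -1  -19   55 ]
R4 <- R4 - (-3)*R2:  [   0    0  -10  -13   82 ]
R4 <- R4 - (2)*R3:  [  0   0   0  -5  20 ]
Row echelon form:
[ 1  -3   5   0  |   2 ]
[ 0  -2  -3   2  |   9 ]
[ 0   0  -5  -4  |  31 ]
[ 0   0   0  -5  |  20 ]
Back-substitution:
t = (20) / -5 = -4
w = (31 - (-4)*(-4)) / -5 = -3
v = (9 - (-3)*(-3) - (2)*(-4)) / -2 = -4
u = (2 - (-3)*(-4) - (5)*(-3)) / 1 = 5

(5, -4, -3, -4)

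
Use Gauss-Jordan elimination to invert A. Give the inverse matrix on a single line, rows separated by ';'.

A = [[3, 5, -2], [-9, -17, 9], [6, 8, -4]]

inverse = [-2/9 2/9 11/18; 1 0 -1/2; 5/3 1/3 -1/3]

Gauss-Jordan on [A | I]:
R1 <- (1/3)*R1:  [    1   5/3  -2/3  |   1/3     0     0 ]
R2 <- R2 - (-9)*R1:  [  0  -2   3  |   3   1   0 ]
R3 <- R3 - (6)*R1:  [  0  -2   0  |  -2   0   1 ]
R2 <- (1/-2)*R2:  [    0     1  -3/2  |  -3/2  -1/2     0 ]
R1 <- R1 - (5/3)*R2:  [    1     0  11/6  |  17/6   5/6     0 ]
R3 <- R3 - (-2)*R2:  [  0   0  -3  |  -5  -1   1 ]
R3 <- (1/-3)*R3:  [    0     0     1  |   5/3   1/3  -1/3 ]
R1 <- R1 - (11/6)*R3:  [     1      0      0  |   -2/9    2/9  11/18 ]
R2 <- R2 - (-3/2)*R3:  [    0     1     0  |     1     0  -1/2 ]
Right block of [I | A^{-1}] is the inverse:
[ -2/9  2/9  11/18 ]
[    1    0   -1/2 ]
[  5/3  1/3   -1/3 ]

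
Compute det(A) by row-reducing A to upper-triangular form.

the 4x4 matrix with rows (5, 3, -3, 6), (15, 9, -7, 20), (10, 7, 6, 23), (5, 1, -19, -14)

Forward elimination:
R2 <- R2 - (3)*R1:  [ 0  0  2  2 ]
R3 <- R3 - (2)*R1:  [  0   1  12  11 ]
R4 <- R4 - (1)*R1:  [   0   -2  -16  -20 ]
R2 <-> R3   (pivot in column 2 was zero)
[ 5   3   -3    6 ]
[ 0   1   12   11 ]
[ 0   0    2    2 ]
[ 0  -2  -16  -20 ]
R4 <- R4 - (-2)*R2:  [ 0  0  8  2 ]
R4 <- R4 - (4)*R3:  [  0   0   0  -6 ]
Upper-triangular form:
[ 5  3  -3   6 ]
[ 0  1  12  11 ]
[ 0  0   2   2 ]
[ 0  0   0  -6 ]
det(A) = (-1)^1 * (5) * (1) * (2) * (-6) = 60  (1 row swap -> sign -1)

det(A) = 60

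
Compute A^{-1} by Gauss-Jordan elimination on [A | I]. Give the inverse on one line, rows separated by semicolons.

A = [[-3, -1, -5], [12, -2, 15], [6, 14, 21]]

inverse = [-14 -49/18 -25/18; -9 -11/6 -5/6; 10 2 1]

Gauss-Jordan on [A | I]:
R1 <- (1/-3)*R1:  [    1   1/3   5/3  |  -1/3     0     0 ]
R2 <- R2 - (12)*R1:  [  0  -6  -5  |   4   1   0 ]
R3 <- R3 - (6)*R1:  [  0  12  11  |   2   0   1 ]
R2 <- (1/-6)*R2:  [    0     1   5/6  |  -2/3  -1/6     0 ]
R1 <- R1 - (1/3)*R2:  [     1      0  25/18  |   -1/9   1/18      0 ]
R3 <- R3 - (12)*R2:  [  0   0   1  |  10   2   1 ]
R1 <- R1 - (25/18)*R3:  [      1       0       0  |     -14  -49/18  -25/18 ]
R2 <- R2 - (5/6)*R3:  [     0      1      0  |     -9  -11/6   -5/6 ]
Right block of [I | A^{-1}] is the inverse:
[ -14  -49/18  -25/18 ]
[  -9   -11/6    -5/6 ]
[  10       2       1 ]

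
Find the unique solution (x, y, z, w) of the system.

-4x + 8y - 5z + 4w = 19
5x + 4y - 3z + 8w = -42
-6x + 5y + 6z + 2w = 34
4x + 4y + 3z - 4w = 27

(-3, 4, 1, -5)

Forward elimination on [A|b]:
R2 <- R2 - (-5/4)*R1:  [     0     14  -37/4     13  -73/4 ]
R3 <- R3 - (3/2)*R1:  [    0    -7  27/2    -4  11/2 ]
R4 <- R4 - (-1)*R1:  [  0  12  -2   0  46 ]
R3 <- R3 - (-1/2)*R2:  [     0      0   71/8    5/2  -29/8 ]
R4 <- R4 - (6/7)*R2:  [      0       0   83/14   -78/7  863/14 ]
R4 <- R4 - (332/497)*R3:  [         0          0          0  -6368/497  31840/497 ]
Row echelon form:
[ -4   8     -5          4  |         19 ]
[  0  14  -37/4         13  |      -73/4 ]
[  0   0   71/8        5/2  |      -29/8 ]
[  0   0      0  -6368/497  |  31840/497 ]
Back-substitution:
w = (31840/497) / (-6368/497) = -5
z = (-29/8 - (5/2)*(-5)) / (71/8) = 1
y = (-73/4 - (-37/4)*(1) - (13)*(-5)) / 14 = 4
x = (19 - (8)*(4) - (-5)*(1) - (4)*(-5)) / -4 = -3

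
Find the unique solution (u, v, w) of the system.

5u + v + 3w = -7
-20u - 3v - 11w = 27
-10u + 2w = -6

(0, 2, -3)

Forward elimination on [A|b]:
R2 <- R2 - (-4)*R1:  [  0   1   1  -1 ]
R3 <- R3 - (-2)*R1:  [   0    2    8  -20 ]
R3 <- R3 - (2)*R2:  [   0    0    6  -18 ]
Row echelon form:
[ 5  1  3  |   -7 ]
[ 0  1  1  |   -1 ]
[ 0  0  6  |  -18 ]
Back-substitution:
w = (-18) / 6 = -3
v = (-1 - (1)*(-3)) / 1 = 2
u = (-7 - (1)*(2) - (3)*(-3)) / 5 = 0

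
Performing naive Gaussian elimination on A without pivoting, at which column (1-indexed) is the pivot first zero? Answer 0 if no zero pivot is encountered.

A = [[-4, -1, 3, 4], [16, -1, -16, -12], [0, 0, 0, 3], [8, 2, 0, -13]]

first zero-pivot column = 3

Naive forward elimination:
R2 <- R2 - (-4)*R1:  [  0  -5  -4   4 ]
R4 <- R4 - (-2)*R1:  [  0   0   6  -5 ]
Matrix at this point:
[ -4  -1   3   4 ]
[  0  -5  -4   4 ]
[  0   0   0   3 ]
[  0   0   6  -5 ]
Pivot entry (3,3) is zero but row 4 has 6 in column 3 -> naive elimination stops; a row interchange (e.g. R3 <-> R4) would be required here.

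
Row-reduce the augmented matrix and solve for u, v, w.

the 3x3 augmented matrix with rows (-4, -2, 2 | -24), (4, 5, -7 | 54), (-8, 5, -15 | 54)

Forward elimination on [A|b]:
R2 <- R2 - (-1)*R1:  [  0   3  -5  30 ]
R3 <- R3 - (2)*R1:  [   0    9  -19  102 ]
R3 <- R3 - (3)*R2:  [  0   0  -4  12 ]
Row echelon form:
[ -4  -2   2  |  -24 ]
[  0   3  -5  |   30 ]
[  0   0  -4  |   12 ]
Back-substitution:
w = (12) / -4 = -3
v = (30 - (-5)*(-3)) / 3 = 5
u = (-24 - (-2)*(5) - (2)*(-3)) / -4 = 2

(2, 5, -3)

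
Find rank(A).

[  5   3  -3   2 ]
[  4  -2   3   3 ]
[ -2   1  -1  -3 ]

Row reduction:
R2 <- R2 - (4/5)*R1:  [     0  -22/5   27/5    7/5 ]
R3 <- R3 - (-2/5)*R1:  [     0   11/5  -11/5  -11/5 ]
R3 <- R3 - (-1/2)*R2:  [    0     0   1/2  -3/2 ]
Row echelon form:
[ 5      3    -3     2 ]
[ 0  -22/5  27/5   7/5 ]
[ 0      0   1/2  -3/2 ]
Nonzero rows / pivot columns: 3

rank(A) = 3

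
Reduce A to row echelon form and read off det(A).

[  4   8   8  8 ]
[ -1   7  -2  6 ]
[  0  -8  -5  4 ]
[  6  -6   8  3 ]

det(A) = 340

Forward elimination:
R2 <- R2 - (-1/4)*R1:  [ 0  9  0  8 ]
R4 <- R4 - (3/2)*R1:  [   0  -18   -4   -9 ]
R3 <- R3 - (-8/9)*R2:  [     0      0     -5  100/9 ]
R4 <- R4 - (-2)*R2:  [  0   0  -4   7 ]
R4 <- R4 - (4/5)*R3:  [     0      0      0  -17/9 ]
Upper-triangular form:
[ 4  8   8      8 ]
[ 0  9   0      8 ]
[ 0  0  -5  100/9 ]
[ 0  0   0  -17/9 ]
det(A) = (-1)^0 * (4) * (9) * (-5) * (-17/9) = 340  (0 row swaps -> sign +1)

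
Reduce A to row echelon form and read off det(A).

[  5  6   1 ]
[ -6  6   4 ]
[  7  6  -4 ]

Forward elimination:
R2 <- R2 - (-6/5)*R1:  [    0  66/5  26/5 ]
R3 <- R3 - (7/5)*R1:  [     0  -12/5  -27/5 ]
R3 <- R3 - (-2/11)*R2:  [      0       0  -49/11 ]
Upper-triangular form:
[ 5     6       1 ]
[ 0  66/5    26/5 ]
[ 0     0  -49/11 ]
det(A) = (-1)^0 * (5) * (66/5) * (-49/11) = -294  (0 row swaps -> sign +1)

det(A) = -294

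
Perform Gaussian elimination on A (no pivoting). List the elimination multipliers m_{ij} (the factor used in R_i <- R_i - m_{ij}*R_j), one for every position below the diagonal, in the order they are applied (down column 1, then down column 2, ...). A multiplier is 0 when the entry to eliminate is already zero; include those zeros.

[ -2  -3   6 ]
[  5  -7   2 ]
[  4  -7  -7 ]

multipliers: -5/2, -2, 26/29

Forward elimination:
R2 <- R2 - (-5/2)*R1:  [     0  -29/2     17 ]
R3 <- R3 - (-2)*R1:  [   0  -13    5 ]
R3 <- R3 - (26/29)*R2:  [       0        0  -297/29 ]
Multipliers (in order of application): m_{21} = -5/2, m_{31} = -2, m_{32} = 26/29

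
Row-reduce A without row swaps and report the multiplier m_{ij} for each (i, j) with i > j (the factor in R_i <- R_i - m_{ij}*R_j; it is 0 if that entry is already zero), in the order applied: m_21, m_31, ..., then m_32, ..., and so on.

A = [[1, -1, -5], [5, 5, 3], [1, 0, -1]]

multipliers: 5, 1, 1/10

Forward elimination:
R2 <- R2 - (5)*R1:  [  0  10  28 ]
R3 <- R3 - (1)*R1:  [ 0  1  4 ]
R3 <- R3 - (1/10)*R2:  [   0    0  6/5 ]
Multipliers (in order of application): m_{21} = 5, m_{31} = 1, m_{32} = 1/10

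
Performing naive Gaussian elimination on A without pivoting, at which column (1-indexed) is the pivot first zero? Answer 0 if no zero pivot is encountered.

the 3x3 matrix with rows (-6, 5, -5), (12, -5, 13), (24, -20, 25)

first zero-pivot column = 0

Naive forward elimination:
R2 <- R2 - (-2)*R1:  [ 0  5  3 ]
R3 <- R3 - (-4)*R1:  [ 0  0  5 ]
All pivots nonzero; naive elimination completes without hitting a zero pivot.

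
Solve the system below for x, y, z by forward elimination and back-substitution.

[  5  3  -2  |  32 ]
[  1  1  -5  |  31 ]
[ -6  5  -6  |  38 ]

(2, 4, -5)

Forward elimination on [A|b]:
R2 <- R2 - (1/5)*R1:  [     0    2/5  -23/5  123/5 ]
R3 <- R3 - (-6/5)*R1:  [     0   43/5  -42/5  382/5 ]
R3 <- R3 - (43/2)*R2:  [      0       0   181/2  -905/2 ]
Row echelon form:
[ 5    3     -2  |      32 ]
[ 0  2/5  -23/5  |   123/5 ]
[ 0    0  181/2  |  -905/2 ]
Back-substitution:
z = (-905/2) / (181/2) = -5
y = (123/5 - (-23/5)*(-5)) / (2/5) = 4
x = (32 - (3)*(4) - (-2)*(-5)) / 5 = 2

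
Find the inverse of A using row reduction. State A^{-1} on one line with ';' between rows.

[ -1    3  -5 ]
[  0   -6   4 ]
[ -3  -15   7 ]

inverse = [1/2 3/2 -1/2; -1/3 -11/18 1/9; -1/2 -2/3 1/6]

Gauss-Jordan on [A | I]:
R1 <- (1/-1)*R1:  [  1  -3   5  |  -1   0   0 ]
R3 <- R3 - (-3)*R1:  [   0  -24   22  |   -3    0    1 ]
R2 <- (1/-6)*R2:  [    0     1  -2/3  |     0  -1/6     0 ]
R1 <- R1 - (-3)*R2:  [    1     0     3  |    -1  -1/2     0 ]
R3 <- R3 - (-24)*R2:  [  0   0   6  |  -3  -4   1 ]
R3 <- (1/6)*R3:  [    0     0     1  |  -1/2  -2/3   1/6 ]
R1 <- R1 - (3)*R3:  [    1     0     0  |   1/2   3/2  -1/2 ]
R2 <- R2 - (-2/3)*R3:  [      0       1       0  |    -1/3  -11/18     1/9 ]
Right block of [I | A^{-1}] is the inverse:
[  1/2     3/2  -1/2 ]
[ -1/3  -11/18   1/9 ]
[ -1/2    -2/3   1/6 ]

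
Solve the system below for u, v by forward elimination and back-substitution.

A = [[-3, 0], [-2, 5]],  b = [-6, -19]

(2, -3)

Forward elimination on [A|b]:
R2 <- R2 - (2/3)*R1:  [   0    5  -15 ]
Row echelon form:
[ -3  0  |   -6 ]
[  0  5  |  -15 ]
Back-substitution:
v = (-15) / 5 = -3
u = (-6) / -3 = 2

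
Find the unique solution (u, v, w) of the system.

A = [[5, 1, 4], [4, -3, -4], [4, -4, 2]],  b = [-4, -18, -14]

(-2, 2, 1)

Forward elimination on [A|b]:
R2 <- R2 - (4/5)*R1:  [     0  -19/5  -36/5  -74/5 ]
R3 <- R3 - (4/5)*R1:  [     0  -24/5   -6/5  -54/5 ]
R3 <- R3 - (24/19)*R2:  [      0       0  150/19  150/19 ]
Row echelon form:
[ 5      1       4  |      -4 ]
[ 0  -19/5   -36/5  |   -74/5 ]
[ 0      0  150/19  |  150/19 ]
Back-substitution:
w = (150/19) / (150/19) = 1
v = (-74/5 - (-36/5)*(1)) / (-19/5) = 2
u = (-4 - (1)*(2) - (4)*(1)) / 5 = -2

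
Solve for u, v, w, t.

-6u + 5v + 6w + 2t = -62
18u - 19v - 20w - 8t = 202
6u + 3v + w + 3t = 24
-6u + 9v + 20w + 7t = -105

(5, -4, -3, 3)

Forward elimination on [A|b]:
R2 <- R2 - (-3)*R1:  [  0  -4  -2  -2  16 ]
R3 <- R3 - (-1)*R1:  [   0    8    7    5  -38 ]
R4 <- R4 - (1)*R1:  [   0    4   14    5  -43 ]
R3 <- R3 - (-2)*R2:  [  0   0   3   1  -6 ]
R4 <- R4 - (-1)*R2:  [   0    0   12    3  -27 ]
R4 <- R4 - (4)*R3:  [  0   0   0  -1  -3 ]
Row echelon form:
[ -6   5   6   2  |  -62 ]
[  0  -4  -2  -2  |   16 ]
[  0   0   3   1  |   -6 ]
[  0   0   0  -1  |   -3 ]
Back-substitution:
t = (-3) / -1 = 3
w = (-6 - (1)*(3)) / 3 = -3
v = (16 - (-2)*(-3) - (-2)*(3)) / -4 = -4
u = (-62 - (5)*(-4) - (6)*(-3) - (2)*(3)) / -6 = 5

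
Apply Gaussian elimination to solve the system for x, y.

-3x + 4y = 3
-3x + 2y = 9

Forward elimination on [A|b]:
R2 <- R2 - (1)*R1:  [  0  -2   6 ]
Row echelon form:
[ -3   4  |  3 ]
[  0  -2  |  6 ]
Back-substitution:
y = (6) / -2 = -3
x = (3 - (4)*(-3)) / -3 = -5

(-5, -3)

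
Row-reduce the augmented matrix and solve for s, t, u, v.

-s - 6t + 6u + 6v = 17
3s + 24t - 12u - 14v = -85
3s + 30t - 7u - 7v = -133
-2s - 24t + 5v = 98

(1, -5, 2, -4)

Forward elimination on [A|b]:
R2 <- R2 - (-3)*R1:  [   0    6    6    4  -34 ]
R3 <- R3 - (-3)*R1:  [   0   12   11   11  -82 ]
R4 <- R4 - (2)*R1:  [   0  -12  -12   -7   64 ]
R3 <- R3 - (2)*R2:  [   0    0   -1    3  -14 ]
R4 <- R4 - (-2)*R2:  [  0   0   0   1  -4 ]
Row echelon form:
[ -1  -6   6  6  |   17 ]
[  0   6   6  4  |  -34 ]
[  0   0  -1  3  |  -14 ]
[  0   0   0  1  |   -4 ]
Back-substitution:
v = (-4) / 1 = -4
u = (-14 - (3)*(-4)) / -1 = 2
t = (-34 - (6)*(2) - (4)*(-4)) / 6 = -5
s = (17 - (-6)*(-5) - (6)*(2) - (6)*(-4)) / -1 = 1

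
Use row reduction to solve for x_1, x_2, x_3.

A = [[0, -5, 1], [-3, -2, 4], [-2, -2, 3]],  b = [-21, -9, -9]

Forward elimination on [A|b]:
R1 <-> R2   (pivot in column 1 was zero)
[ -3  -2  4   -9 ]
[  0  -5  1  -21 ]
[ -2  -2  3   -9 ]
R3 <- R3 - (2/3)*R1:  [    0  -2/3   1/3    -3 ]
R3 <- R3 - (2/15)*R2:  [    0     0   1/5  -1/5 ]
Row echelon form:
[ -3  -2    4  |    -9 ]
[  0  -5    1  |   -21 ]
[  0   0  1/5  |  -1/5 ]
Back-substitution:
x_3 = (-1/5) / (1/5) = -1
x_2 = (-21 - (1)*(-1)) / -5 = 4
x_1 = (-9 - (-2)*(4) - (4)*(-1)) / -3 = -1

(-1, 4, -1)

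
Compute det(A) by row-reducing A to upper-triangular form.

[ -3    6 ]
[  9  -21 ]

det(A) = 9

Forward elimination:
R2 <- R2 - (-3)*R1:  [  0  -3 ]
Upper-triangular form:
[ -3   6 ]
[  0  -3 ]
det(A) = (-1)^0 * (-3) * (-3) = 9  (0 row swaps -> sign +1)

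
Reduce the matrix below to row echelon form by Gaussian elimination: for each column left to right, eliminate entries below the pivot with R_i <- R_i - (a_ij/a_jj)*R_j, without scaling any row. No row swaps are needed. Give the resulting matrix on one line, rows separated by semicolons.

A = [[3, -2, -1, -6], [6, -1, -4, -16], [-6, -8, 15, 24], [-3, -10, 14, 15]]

REF = [3 -2 -1 -6; 0 3 -2 -4; 0 0 5 -4; 0 0 0 -3]

Forward elimination:
R2 <- R2 - (2)*R1:  [  0   3  -2  -4 ]
R3 <- R3 - (-2)*R1:  [   0  -12   13   12 ]
R4 <- R4 - (-1)*R1:  [   0  -12   13    9 ]
R3 <- R3 - (-4)*R2:  [  0   0   5  -4 ]
R4 <- R4 - (-4)*R2:  [  0   0   5  -7 ]
R4 <- R4 - (1)*R3:  [  0   0   0  -3 ]
Row echelon form:
[ 3  -2  -1  -6 ]
[ 0   3  -2  -4 ]
[ 0   0   5  -4 ]
[ 0   0   0  -3 ]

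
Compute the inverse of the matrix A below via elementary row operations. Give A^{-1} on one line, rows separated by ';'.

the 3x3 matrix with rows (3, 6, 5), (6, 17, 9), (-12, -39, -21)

Gauss-Jordan on [A | I]:
R1 <- (1/3)*R1:  [   1    2  5/3  |  1/3    0    0 ]
R2 <- R2 - (6)*R1:  [  0   5  -1  |  -2   1   0 ]
R3 <- R3 - (-12)*R1:  [   0  -15   -1  |    4    0    1 ]
R2 <- (1/5)*R2:  [    0     1  -1/5  |  -2/5   1/5     0 ]
R1 <- R1 - (2)*R2:  [     1      0  31/15  |  17/15   -2/5      0 ]
R3 <- R3 - (-15)*R2:  [  0   0  -4  |  -2   3   1 ]
R3 <- (1/-4)*R3:  [    0     0     1  |   1/2  -3/4  -1/4 ]
R1 <- R1 - (31/15)*R3:  [     1      0      0  |   1/10  23/20  31/60 ]
R2 <- R2 - (-1/5)*R3:  [     0      1      0  |  -3/10   1/20  -1/20 ]
Right block of [I | A^{-1}] is the inverse:
[  1/10  23/20  31/60 ]
[ -3/10   1/20  -1/20 ]
[   1/2   -3/4   -1/4 ]

inverse = [1/10 23/20 31/60; -3/10 1/20 -1/20; 1/2 -3/4 -1/4]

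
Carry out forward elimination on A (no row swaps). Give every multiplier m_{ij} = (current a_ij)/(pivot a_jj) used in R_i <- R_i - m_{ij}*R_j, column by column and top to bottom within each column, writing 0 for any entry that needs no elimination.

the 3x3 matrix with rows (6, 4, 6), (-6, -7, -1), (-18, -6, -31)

multipliers: -1, -3, -2

Forward elimination:
R2 <- R2 - (-1)*R1:  [  0  -3   5 ]
R3 <- R3 - (-3)*R1:  [   0    6  -13 ]
R3 <- R3 - (-2)*R2:  [  0   0  -3 ]
Multipliers (in order of application): m_{21} = -1, m_{31} = -3, m_{32} = -2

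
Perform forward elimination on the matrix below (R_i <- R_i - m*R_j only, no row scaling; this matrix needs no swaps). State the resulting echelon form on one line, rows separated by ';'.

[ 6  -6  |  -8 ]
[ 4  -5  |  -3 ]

Forward elimination:
R2 <- R2 - (2/3)*R1:  [   0   -1  7/3 ]
Row echelon form:
[ 6  -6  |   -8 ]
[ 0  -1  |  7/3 ]

REF = [6 -6 -8; 0 -1 7/3]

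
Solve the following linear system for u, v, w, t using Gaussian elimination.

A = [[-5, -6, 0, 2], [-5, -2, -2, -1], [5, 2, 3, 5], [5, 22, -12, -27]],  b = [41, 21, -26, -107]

Forward elimination on [A|b]:
R2 <- R2 - (1)*R1:  [   0    4   -2   -3  -20 ]
R3 <- R3 - (-1)*R1:  [  0  -4   3   7  15 ]
R4 <- R4 - (-1)*R1:  [   0   16  -12  -25  -66 ]
R3 <- R3 - (-1)*R2:  [  0   0   1   4  -5 ]
R4 <- R4 - (4)*R2:  [   0    0   -4  -13   14 ]
R4 <- R4 - (-4)*R3:  [  0   0   0   3  -6 ]
Row echelon form:
[ -5  -6   0   2  |   41 ]
[  0   4  -2  -3  |  -20 ]
[  0   0   1   4  |   -5 ]
[  0   0   0   3  |   -6 ]
Back-substitution:
t = (-6) / 3 = -2
w = (-5 - (4)*(-2)) / 1 = 3
v = (-20 - (-2)*(3) - (-3)*(-2)) / 4 = -5
u = (41 - (-6)*(-5) - (2)*(-2)) / -5 = -3

(-3, -5, 3, -2)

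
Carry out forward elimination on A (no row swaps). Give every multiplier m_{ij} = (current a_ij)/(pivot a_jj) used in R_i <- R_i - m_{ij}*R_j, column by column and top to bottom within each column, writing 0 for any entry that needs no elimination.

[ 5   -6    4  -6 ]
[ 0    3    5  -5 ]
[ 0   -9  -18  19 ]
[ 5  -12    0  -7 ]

Forward elimination:
R2: entry in column 1 is already 0 -> m_{21} = 0 (no row operation needed)
R3: entry in column 1 is already 0 -> m_{31} = 0 (no row operation needed)
R4 <- R4 - (1)*R1:  [  0  -6  -4  -1 ]
R3 <- R3 - (-3)*R2:  [  0   0  -3   4 ]
R4 <- R4 - (-2)*R2:  [   0    0    6  -11 ]
R4 <- R4 - (-2)*R3:  [  0   0   0  -3 ]
Multipliers (in order of application): m_{21} = 0, m_{31} = 0, m_{41} = 1, m_{32} = -3, m_{42} = -2, m_{43} = -2

multipliers: 0, 0, 1, -3, -2, -2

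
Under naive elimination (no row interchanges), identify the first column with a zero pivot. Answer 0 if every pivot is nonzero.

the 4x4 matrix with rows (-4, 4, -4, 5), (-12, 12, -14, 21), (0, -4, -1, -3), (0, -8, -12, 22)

first zero-pivot column = 2

Naive forward elimination:
R2 <- R2 - (3)*R1:  [  0   0  -2   6 ]
Matrix at this point:
[ -4   4   -4   5 ]
[  0   0   -2   6 ]
[  0  -4   -1  -3 ]
[  0  -8  -12  22 ]
Pivot entry (2,2) is zero but row 3 has -4 in column 2 -> naive elimination stops; a row interchange (e.g. R2 <-> R3) would be required here.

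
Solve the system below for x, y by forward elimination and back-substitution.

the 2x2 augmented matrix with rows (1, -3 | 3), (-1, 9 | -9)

(0, -1)

Forward elimination on [A|b]:
R2 <- R2 - (-1)*R1:  [  0   6  -6 ]
Row echelon form:
[ 1  -3  |   3 ]
[ 0   6  |  -6 ]
Back-substitution:
y = (-6) / 6 = -1
x = (3 - (-3)*(-1)) / 1 = 0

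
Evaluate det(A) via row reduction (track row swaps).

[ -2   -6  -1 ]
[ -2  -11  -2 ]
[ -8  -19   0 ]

Forward elimination:
R2 <- R2 - (1)*R1:  [  0  -5  -1 ]
R3 <- R3 - (4)*R1:  [ 0  5  4 ]
R3 <- R3 - (-1)*R2:  [ 0  0  3 ]
Upper-triangular form:
[ -2  -6  -1 ]
[  0  -5  -1 ]
[  0   0   3 ]
det(A) = (-1)^0 * (-2) * (-5) * (3) = 30  (0 row swaps -> sign +1)

det(A) = 30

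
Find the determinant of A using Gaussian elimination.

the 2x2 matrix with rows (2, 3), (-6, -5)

det(A) = 8

Forward elimination:
R2 <- R2 - (-3)*R1:  [ 0  4 ]
Upper-triangular form:
[ 2  3 ]
[ 0  4 ]
det(A) = (-1)^0 * (2) * (4) = 8  (0 row swaps -> sign +1)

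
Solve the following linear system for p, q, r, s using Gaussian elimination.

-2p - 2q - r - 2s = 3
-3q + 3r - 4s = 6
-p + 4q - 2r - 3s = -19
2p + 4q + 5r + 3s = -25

Forward elimination on [A|b]:
R3 <- R3 - (1/2)*R1:  [     0      5   -3/2     -2  -41/2 ]
R4 <- R4 - (-1)*R1:  [   0    2    4    1  -22 ]
R3 <- R3 - (-5/3)*R2:  [     0      0    7/2  -26/3  -21/2 ]
R4 <- R4 - (-2/3)*R2:  [    0     0     6  -5/3   -18 ]
R4 <- R4 - (12/7)*R3:  [      0       0       0  277/21       0 ]
Row echelon form:
[ -2  -2   -1      -2  |      3 ]
[  0  -3    3      -4  |      6 ]
[  0   0  7/2   -26/3  |  -21/2 ]
[  0   0    0  277/21  |      0 ]
Back-substitution:
s = (0) / (277/21) = 0
r = (-21/2 - (-26/3)*(0)) / (7/2) = -3
q = (6 - (3)*(-3) - (-4)*(0)) / -3 = -5
p = (3 - (-2)*(-5) - (-1)*(-3) - (-2)*(0)) / -2 = 5

(5, -5, -3, 0)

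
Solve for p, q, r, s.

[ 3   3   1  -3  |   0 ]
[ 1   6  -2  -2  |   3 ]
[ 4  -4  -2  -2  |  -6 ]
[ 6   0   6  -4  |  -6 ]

(-3, 0, 0, -3)

Forward elimination on [A|b]:
R2 <- R2 - (1/3)*R1:  [    0     5  -7/3    -1     3 ]
R3 <- R3 - (4/3)*R1:  [     0     -8  -10/3      2     -6 ]
R4 <- R4 - (2)*R1:  [  0  -6   4   2  -6 ]
R3 <- R3 - (-8/5)*R2:  [       0        0  -106/15      2/5     -6/5 ]
R4 <- R4 - (-6/5)*R2:  [     0      0    6/5    4/5  -12/5 ]
R4 <- R4 - (-9/53)*R3:  [       0        0        0    46/53  -138/53 ]
Row echelon form:
[ 3  3        1     -3  |        0 ]
[ 0  5     -7/3     -1  |        3 ]
[ 0  0  -106/15    2/5  |     -6/5 ]
[ 0  0        0  46/53  |  -138/53 ]
Back-substitution:
s = (-138/53) / (46/53) = -3
r = (-6/5 - (2/5)*(-3)) / (-106/15) = 0
q = (3 - (-7/3)*(0) - (-1)*(-3)) / 5 = 0
p = (0 - (3)*(0) - (1)*(0) - (-3)*(-3)) / 3 = -3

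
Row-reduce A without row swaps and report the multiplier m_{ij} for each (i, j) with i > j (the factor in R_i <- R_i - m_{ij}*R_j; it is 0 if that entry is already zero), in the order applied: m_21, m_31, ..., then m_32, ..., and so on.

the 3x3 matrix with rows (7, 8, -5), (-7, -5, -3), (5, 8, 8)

Forward elimination:
R2 <- R2 - (-1)*R1:  [  0   3  -8 ]
R3 <- R3 - (5/7)*R1:  [    0  16/7  81/7 ]
R3 <- R3 - (16/21)*R2:  [    0     0  53/3 ]
Multipliers (in order of application): m_{21} = -1, m_{31} = 5/7, m_{32} = 16/21

multipliers: -1, 5/7, 16/21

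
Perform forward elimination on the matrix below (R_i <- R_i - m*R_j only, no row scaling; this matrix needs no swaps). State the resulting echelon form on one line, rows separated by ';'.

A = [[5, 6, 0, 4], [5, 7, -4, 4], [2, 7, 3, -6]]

Forward elimination:
R2 <- R2 - (1)*R1:  [  0   1  -4   0 ]
R3 <- R3 - (2/5)*R1:  [     0   23/5      3  -38/5 ]
R3 <- R3 - (23/5)*R2:  [     0      0  107/5  -38/5 ]
Row echelon form:
[ 5  6      0      4 ]
[ 0  1     -4      0 ]
[ 0  0  107/5  -38/5 ]

REF = [5 6 0 4; 0 1 -4 0; 0 0 107/5 -38/5]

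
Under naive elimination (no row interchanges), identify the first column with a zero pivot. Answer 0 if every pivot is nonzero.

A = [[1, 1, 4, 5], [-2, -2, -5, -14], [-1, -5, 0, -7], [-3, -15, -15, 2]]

first zero-pivot column = 2

Naive forward elimination:
R2 <- R2 - (-2)*R1:  [  0   0   3  -4 ]
R3 <- R3 - (-1)*R1:  [  0  -4   4  -2 ]
R4 <- R4 - (-3)*R1:  [   0  -12   -3   17 ]
Matrix at this point:
[ 1    1   4   5 ]
[ 0    0   3  -4 ]
[ 0   -4   4  -2 ]
[ 0  -12  -3  17 ]
Pivot entry (2,2) is zero but row 3 has -4 in column 2 -> naive elimination stops; a row interchange (e.g. R2 <-> R3) would be required here.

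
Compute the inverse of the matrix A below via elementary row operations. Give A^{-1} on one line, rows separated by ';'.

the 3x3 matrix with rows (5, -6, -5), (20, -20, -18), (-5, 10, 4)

Gauss-Jordan on [A | I]:
R1 <- (1/5)*R1:  [    1  -6/5    -1  |   1/5     0     0 ]
R2 <- R2 - (20)*R1:  [  0   4   2  |  -4   1   0 ]
R3 <- R3 - (-5)*R1:  [  0   4  -1  |   1   0   1 ]
R2 <- (1/4)*R2:  [   0    1  1/2  |   -1  1/4    0 ]
R1 <- R1 - (-6/5)*R2:  [    1     0  -2/5  |    -1  3/10     0 ]
R3 <- R3 - (4)*R2:  [  0   0  -3  |   5  -1   1 ]
R3 <- (1/-3)*R3:  [    0     0     1  |  -5/3   1/3  -1/3 ]
R1 <- R1 - (-2/5)*R3:  [     1      0      0  |   -5/3  13/30  -2/15 ]
R2 <- R2 - (1/2)*R3:  [    0     1     0  |  -1/6  1/12   1/6 ]
Right block of [I | A^{-1}] is the inverse:
[ -5/3  13/30  -2/15 ]
[ -1/6   1/12    1/6 ]
[ -5/3    1/3   -1/3 ]

inverse = [-5/3 13/30 -2/15; -1/6 1/12 1/6; -5/3 1/3 -1/3]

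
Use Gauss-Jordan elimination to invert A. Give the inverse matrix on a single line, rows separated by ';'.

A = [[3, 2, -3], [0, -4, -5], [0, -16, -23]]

Gauss-Jordan on [A | I]:
R1 <- (1/3)*R1:  [   1  2/3   -1  |  1/3    0    0 ]
R2 <- (1/-4)*R2:  [    0     1   5/4  |     0  -1/4     0 ]
R1 <- R1 - (2/3)*R2:  [     1      0  -11/6  |    1/3    1/6      0 ]
R3 <- R3 - (-16)*R2:  [  0   0  -3  |   0  -4   1 ]
R3 <- (1/-3)*R3:  [    0     0     1  |     0   4/3  -1/3 ]
R1 <- R1 - (-11/6)*R3:  [      1       0       0  |     1/3   47/18  -11/18 ]
R2 <- R2 - (5/4)*R3:  [      0       1       0  |       0  -23/12    5/12 ]
Right block of [I | A^{-1}] is the inverse:
[ 1/3   47/18  -11/18 ]
[   0  -23/12    5/12 ]
[   0     4/3    -1/3 ]

inverse = [1/3 47/18 -11/18; 0 -23/12 5/12; 0 4/3 -1/3]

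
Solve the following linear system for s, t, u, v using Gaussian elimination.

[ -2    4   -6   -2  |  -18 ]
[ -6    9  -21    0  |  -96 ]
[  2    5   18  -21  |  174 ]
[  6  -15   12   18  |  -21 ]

(3, 3, 5, -3)

Forward elimination on [A|b]:
R2 <- R2 - (3)*R1:  [   0   -3   -3    6  -42 ]
R3 <- R3 - (-1)*R1:  [   0    9   12  -23  156 ]
R4 <- R4 - (-3)*R1:  [   0   -3   -6   12  -75 ]
R3 <- R3 - (-3)*R2:  [  0   0   3  -5  30 ]
R4 <- R4 - (1)*R2:  [   0    0   -3    6  -33 ]
R4 <- R4 - (-1)*R3:  [  0   0   0   1  -3 ]
Row echelon form:
[ -2   4  -6  -2  |  -18 ]
[  0  -3  -3   6  |  -42 ]
[  0   0   3  -5  |   30 ]
[  0   0   0   1  |   -3 ]
Back-substitution:
v = (-3) / 1 = -3
u = (30 - (-5)*(-3)) / 3 = 5
t = (-42 - (-3)*(5) - (6)*(-3)) / -3 = 3
s = (-18 - (4)*(3) - (-6)*(5) - (-2)*(-3)) / -2 = 3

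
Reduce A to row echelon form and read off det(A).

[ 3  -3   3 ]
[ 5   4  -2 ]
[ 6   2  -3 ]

det(A) = -75

Forward elimination:
R2 <- R2 - (5/3)*R1:  [  0   9  -7 ]
R3 <- R3 - (2)*R1:  [  0   8  -9 ]
R3 <- R3 - (8/9)*R2:  [     0      0  -25/9 ]
Upper-triangular form:
[ 3  -3      3 ]
[ 0   9     -7 ]
[ 0   0  -25/9 ]
det(A) = (-1)^0 * (3) * (9) * (-25/9) = -75  (0 row swaps -> sign +1)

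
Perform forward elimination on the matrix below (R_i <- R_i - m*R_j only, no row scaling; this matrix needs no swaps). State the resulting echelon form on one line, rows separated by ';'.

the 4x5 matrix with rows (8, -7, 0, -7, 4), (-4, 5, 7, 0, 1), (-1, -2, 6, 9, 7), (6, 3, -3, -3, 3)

Forward elimination:
R2 <- R2 - (-1/2)*R1:  [    0   3/2     7  -7/2     3 ]
R3 <- R3 - (-1/8)*R1:  [     0  -23/8      6   65/8   15/2 ]
R4 <- R4 - (3/4)*R1:  [    0  33/4    -3   9/4     0 ]
R3 <- R3 - (-23/12)*R2:  [      0       0  233/12   17/12    53/4 ]
R4 <- R4 - (11/2)*R2:  [     0      0  -83/2   43/2  -33/2 ]
R4 <- R4 - (-498/233)*R3:  [        0         0         0  5715/233  2754/233 ]
Row echelon form:
[ 8   -7       0        -7         4 ]
[ 0  3/2       7      -7/2         3 ]
[ 0    0  233/12     17/12      53/4 ]
[ 0    0       0  5715/233  2754/233 ]

REF = [8 -7 0 -7 4; 0 3/2 7 -7/2 3; 0 0 233/12 17/12 53/4; 0 0 0 5715/233 2754/233]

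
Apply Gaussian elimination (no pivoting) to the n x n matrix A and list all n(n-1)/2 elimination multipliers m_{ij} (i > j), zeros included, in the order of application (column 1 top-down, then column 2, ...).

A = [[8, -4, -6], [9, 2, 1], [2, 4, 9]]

multipliers: 9/8, 1/4, 10/13

Forward elimination:
R2 <- R2 - (9/8)*R1:  [    0  13/2  31/4 ]
R3 <- R3 - (1/4)*R1:  [    0     5  21/2 ]
R3 <- R3 - (10/13)*R2:  [     0      0  59/13 ]
Multipliers (in order of application): m_{21} = 9/8, m_{31} = 1/4, m_{32} = 10/13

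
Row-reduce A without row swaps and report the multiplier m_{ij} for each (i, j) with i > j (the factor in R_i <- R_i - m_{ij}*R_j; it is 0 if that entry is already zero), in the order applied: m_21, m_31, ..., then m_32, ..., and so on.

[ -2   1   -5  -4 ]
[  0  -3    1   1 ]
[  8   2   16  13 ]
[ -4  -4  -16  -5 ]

multipliers: 0, -4, 2, -2, 2, 4

Forward elimination:
R2: entry in column 1 is already 0 -> m_{21} = 0 (no row operation needed)
R3 <- R3 - (-4)*R1:  [  0   6  -4  -3 ]
R4 <- R4 - (2)*R1:  [  0  -6  -6   3 ]
R3 <- R3 - (-2)*R2:  [  0   0  -2  -1 ]
R4 <- R4 - (2)*R2:  [  0   0  -8   1 ]
R4 <- R4 - (4)*R3:  [ 0  0  0  5 ]
Multipliers (in order of application): m_{21} = 0, m_{31} = -4, m_{41} = 2, m_{32} = -2, m_{42} = 2, m_{43} = 4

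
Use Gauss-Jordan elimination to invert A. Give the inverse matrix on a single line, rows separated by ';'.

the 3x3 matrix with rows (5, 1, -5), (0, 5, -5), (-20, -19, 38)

inverse = [19/15 19/25 4/15; 4/3 6/5 1/3; 4/3 1 1/3]

Gauss-Jordan on [A | I]:
R1 <- (1/5)*R1:  [   1  1/5   -1  |  1/5    0    0 ]
R3 <- R3 - (-20)*R1:  [   0  -15   18  |    4    0    1 ]
R2 <- (1/5)*R2:  [   0    1   -1  |    0  1/5    0 ]
R1 <- R1 - (1/5)*R2:  [     1      0   -4/5  |    1/5  -1/25      0 ]
R3 <- R3 - (-15)*R2:  [ 0  0  3  |  4  3  1 ]
R3 <- (1/3)*R3:  [   0    0    1  |  4/3    1  1/3 ]
R1 <- R1 - (-4/5)*R3:  [     1      0      0  |  19/15  19/25   4/15 ]
R2 <- R2 - (-1)*R3:  [   0    1    0  |  4/3  6/5  1/3 ]
Right block of [I | A^{-1}] is the inverse:
[ 19/15  19/25  4/15 ]
[   4/3    6/5   1/3 ]
[   4/3      1   1/3 ]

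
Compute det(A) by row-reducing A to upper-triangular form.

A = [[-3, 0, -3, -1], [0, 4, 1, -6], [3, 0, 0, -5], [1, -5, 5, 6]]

Forward elimination:
R3 <- R3 - (-1)*R1:  [  0   0  -3  -6 ]
R4 <- R4 - (-1/3)*R1:  [    0    -5     4  17/3 ]
R4 <- R4 - (-5/4)*R2:  [     0      0   21/4  -11/6 ]
R4 <- R4 - (-7/4)*R3:  [     0      0      0  -37/3 ]
Upper-triangular form:
[ -3  0  -3     -1 ]
[  0  4   1     -6 ]
[  0  0  -3     -6 ]
[  0  0   0  -37/3 ]
det(A) = (-1)^0 * (-3) * (4) * (-3) * (-37/3) = -444  (0 row swaps -> sign +1)

det(A) = -444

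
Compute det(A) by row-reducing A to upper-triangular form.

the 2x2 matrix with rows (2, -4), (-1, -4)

Forward elimination:
R2 <- R2 - (-1/2)*R1:  [  0  -6 ]
Upper-triangular form:
[ 2  -4 ]
[ 0  -6 ]
det(A) = (-1)^0 * (2) * (-6) = -12  (0 row swaps -> sign +1)

det(A) = -12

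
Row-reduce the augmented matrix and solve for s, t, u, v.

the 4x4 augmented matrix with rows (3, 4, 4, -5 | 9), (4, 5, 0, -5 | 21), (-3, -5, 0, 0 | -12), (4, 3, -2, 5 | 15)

Forward elimination on [A|b]:
R2 <- R2 - (4/3)*R1:  [     0   -1/3  -16/3    5/3      9 ]
R3 <- R3 - (-1)*R1:  [  0  -1   4  -5  -3 ]
R4 <- R4 - (4/3)*R1:  [     0   -7/3  -22/3   35/3      3 ]
R3 <- R3 - (3)*R2:  [   0    0   20  -10  -30 ]
R4 <- R4 - (7)*R2:  [   0    0   30    0  -60 ]
R4 <- R4 - (3/2)*R3:  [   0    0    0   15  -15 ]
Row echelon form:
[ 3     4      4   -5  |    9 ]
[ 0  -1/3  -16/3  5/3  |    9 ]
[ 0     0     20  -10  |  -30 ]
[ 0     0      0   15  |  -15 ]
Back-substitution:
v = (-15) / 15 = -1
u = (-30 - (-10)*(-1)) / 20 = -2
t = (9 - (-16/3)*(-2) - (5/3)*(-1)) / (-1/3) = 0
s = (9 - (4)*(0) - (4)*(-2) - (-5)*(-1)) / 3 = 4

(4, 0, -2, -1)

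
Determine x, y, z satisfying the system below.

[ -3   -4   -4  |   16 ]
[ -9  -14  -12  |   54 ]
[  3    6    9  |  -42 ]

(4, -3, -4)

Forward elimination on [A|b]:
R2 <- R2 - (3)*R1:  [  0  -2   0   6 ]
R3 <- R3 - (-1)*R1:  [   0    2    5  -26 ]
R3 <- R3 - (-1)*R2:  [   0    0    5  -20 ]
Row echelon form:
[ -3  -4  -4  |   16 ]
[  0  -2   0  |    6 ]
[  0   0   5  |  -20 ]
Back-substitution:
z = (-20) / 5 = -4
y = (6) / -2 = -3
x = (16 - (-4)*(-3) - (-4)*(-4)) / -3 = 4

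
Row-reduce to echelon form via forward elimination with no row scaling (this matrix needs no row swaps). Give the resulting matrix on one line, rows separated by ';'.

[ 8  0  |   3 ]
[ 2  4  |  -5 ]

Forward elimination:
R2 <- R2 - (1/4)*R1:  [     0      4  -23/4 ]
Row echelon form:
[ 8  0  |      3 ]
[ 0  4  |  -23/4 ]

REF = [8 0 3; 0 4 -23/4]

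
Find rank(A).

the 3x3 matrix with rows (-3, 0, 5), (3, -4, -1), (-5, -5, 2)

Row reduction:
R2 <- R2 - (-1)*R1:  [  0  -4   4 ]
R3 <- R3 - (5/3)*R1:  [     0     -5  -19/3 ]
R3 <- R3 - (5/4)*R2:  [     0      0  -34/3 ]
Row echelon form:
[ -3   0      5 ]
[  0  -4      4 ]
[  0   0  -34/3 ]
Nonzero rows / pivot columns: 3

rank(A) = 3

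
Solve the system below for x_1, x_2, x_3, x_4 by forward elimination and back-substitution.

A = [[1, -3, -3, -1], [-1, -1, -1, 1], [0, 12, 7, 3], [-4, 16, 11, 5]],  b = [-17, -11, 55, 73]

Forward elimination on [A|b]:
R2 <- R2 - (-1)*R1:  [   0   -4   -4    0  -28 ]
R4 <- R4 - (-4)*R1:  [  0   4  -1   1   5 ]
R3 <- R3 - (-3)*R2:  [   0    0   -5    3  -29 ]
R4 <- R4 - (-1)*R2:  [   0    0   -5    1  -23 ]
R4 <- R4 - (1)*R3:  [  0   0   0  -2   6 ]
Row echelon form:
[ 1  -3  -3  -1  |  -17 ]
[ 0  -4  -4   0  |  -28 ]
[ 0   0  -5   3  |  -29 ]
[ 0   0   0  -2  |    6 ]
Back-substitution:
x_4 = (6) / -2 = -3
x_3 = (-29 - (3)*(-3)) / -5 = 4
x_2 = (-28 - (-4)*(4)) / -4 = 3
x_1 = (-17 - (-3)*(3) - (-3)*(4) - (-1)*(-3)) / 1 = 1

(1, 3, 4, -3)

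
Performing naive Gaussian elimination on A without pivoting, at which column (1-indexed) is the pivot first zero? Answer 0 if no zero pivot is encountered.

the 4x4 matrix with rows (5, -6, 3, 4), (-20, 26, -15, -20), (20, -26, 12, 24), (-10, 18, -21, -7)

Naive forward elimination:
R2 <- R2 - (-4)*R1:  [  0   2  -3  -4 ]
R3 <- R3 - (4)*R1:  [  0  -2   0   8 ]
R4 <- R4 - (-2)*R1:  [   0    6  -15    1 ]
R3 <- R3 - (-1)*R2:  [  0   0  -3   4 ]
R4 <- R4 - (3)*R2:  [  0   0  -6  13 ]
R4 <- R4 - (2)*R3:  [ 0  0  0  5 ]
All pivots nonzero; naive elimination completes without hitting a zero pivot.

first zero-pivot column = 0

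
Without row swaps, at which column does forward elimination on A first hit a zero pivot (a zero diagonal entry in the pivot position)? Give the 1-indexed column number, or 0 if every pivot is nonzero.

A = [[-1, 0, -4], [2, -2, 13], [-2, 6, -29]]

first zero-pivot column = 0

Naive forward elimination:
R2 <- R2 - (-2)*R1:  [  0  -2   5 ]
R3 <- R3 - (2)*R1:  [   0    6  -21 ]
R3 <- R3 - (-3)*R2:  [  0   0  -6 ]
All pivots nonzero; naive elimination completes without hitting a zero pivot.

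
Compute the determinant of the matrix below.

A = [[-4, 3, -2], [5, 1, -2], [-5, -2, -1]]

det(A) = 75

Forward elimination:
R2 <- R2 - (-5/4)*R1:  [    0  19/4  -9/2 ]
R3 <- R3 - (5/4)*R1:  [     0  -23/4    3/2 ]
R3 <- R3 - (-23/19)*R2:  [      0       0  -75/19 ]
Upper-triangular form:
[ -4     3      -2 ]
[  0  19/4    -9/2 ]
[  0     0  -75/19 ]
det(A) = (-1)^0 * (-4) * (19/4) * (-75/19) = 75  (0 row swaps -> sign +1)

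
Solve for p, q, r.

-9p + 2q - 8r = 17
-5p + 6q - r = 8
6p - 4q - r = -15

Forward elimination on [A|b]:
R2 <- R2 - (5/9)*R1:  [     0   44/9   31/9  -13/9 ]
R3 <- R3 - (-2/3)*R1:  [     0   -8/3  -19/3  -11/3 ]
R3 <- R3 - (-6/11)*R2:  [      0       0  -49/11  -49/11 ]
Row echelon form:
[ -9     2      -8  |      17 ]
[  0  44/9    31/9  |   -13/9 ]
[  0     0  -49/11  |  -49/11 ]
Back-substitution:
r = (-49/11) / (-49/11) = 1
q = (-13/9 - (31/9)*(1)) / (44/9) = -1
p = (17 - (2)*(-1) - (-8)*(1)) / -9 = -3

(-3, -1, 1)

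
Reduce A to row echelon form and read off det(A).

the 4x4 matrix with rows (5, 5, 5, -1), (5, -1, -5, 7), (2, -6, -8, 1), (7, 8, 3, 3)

det(A) = 1002

Forward elimination:
R2 <- R2 - (1)*R1:  [   0   -6  -10    8 ]
R3 <- R3 - (2/5)*R1:  [   0   -8  -10  7/5 ]
R4 <- R4 - (7/5)*R1:  [    0     1    -4  22/5 ]
R3 <- R3 - (4/3)*R2:  [       0        0     10/3  -139/15 ]
R4 <- R4 - (-1/6)*R2:  [     0      0  -17/3  86/15 ]
R4 <- R4 - (-17/10)*R3:  [       0        0        0  -501/50 ]
Upper-triangular form:
[ 5   5     5       -1 ]
[ 0  -6   -10        8 ]
[ 0   0  10/3  -139/15 ]
[ 0   0     0  -501/50 ]
det(A) = (-1)^0 * (5) * (-6) * (10/3) * (-501/50) = 1002  (0 row swaps -> sign +1)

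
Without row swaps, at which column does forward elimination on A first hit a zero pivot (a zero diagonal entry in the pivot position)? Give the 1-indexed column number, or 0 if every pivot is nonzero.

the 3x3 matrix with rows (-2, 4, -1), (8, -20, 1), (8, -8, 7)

Naive forward elimination:
R2 <- R2 - (-4)*R1:  [  0  -4  -3 ]
R3 <- R3 - (-4)*R1:  [ 0  8  3 ]
R3 <- R3 - (-2)*R2:  [  0   0  -3 ]
All pivots nonzero; naive elimination completes without hitting a zero pivot.

first zero-pivot column = 0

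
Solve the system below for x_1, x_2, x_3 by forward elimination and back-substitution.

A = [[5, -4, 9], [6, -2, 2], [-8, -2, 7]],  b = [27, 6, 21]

(0, 0, 3)

Forward elimination on [A|b]:
R2 <- R2 - (6/5)*R1:  [      0    14/5   -44/5  -132/5 ]
R3 <- R3 - (-8/5)*R1:  [     0  -42/5  107/5  321/5 ]
R3 <- R3 - (-3)*R2:  [   0    0   -5  -15 ]
Row echelon form:
[ 5    -4      9  |      27 ]
[ 0  14/5  -44/5  |  -132/5 ]
[ 0     0     -5  |     -15 ]
Back-substitution:
x_3 = (-15) / -5 = 3
x_2 = (-132/5 - (-44/5)*(3)) / (14/5) = 0
x_1 = (27 - (-4)*(0) - (9)*(3)) / 5 = 0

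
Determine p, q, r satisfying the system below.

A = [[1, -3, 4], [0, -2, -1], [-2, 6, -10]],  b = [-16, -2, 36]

(-2, 2, -2)

Forward elimination on [A|b]:
R3 <- R3 - (-2)*R1:  [  0   0  -2   4 ]
Row echelon form:
[ 1  -3   4  |  -16 ]
[ 0  -2  -1  |   -2 ]
[ 0   0  -2  |    4 ]
Back-substitution:
r = (4) / -2 = -2
q = (-2 - (-1)*(-2)) / -2 = 2
p = (-16 - (-3)*(2) - (4)*(-2)) / 1 = -2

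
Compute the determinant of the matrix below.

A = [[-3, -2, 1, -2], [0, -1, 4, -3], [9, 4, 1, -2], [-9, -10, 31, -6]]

Forward elimination:
R3 <- R3 - (-3)*R1:  [  0  -2   4  -8 ]
R4 <- R4 - (3)*R1:  [  0  -4  28   0 ]
R3 <- R3 - (2)*R2:  [  0   0  -4  -2 ]
R4 <- R4 - (4)*R2:  [  0   0  12  12 ]
R4 <- R4 - (-3)*R3:  [ 0  0  0  6 ]
Upper-triangular form:
[ -3  -2   1  -2 ]
[  0  -1   4  -3 ]
[  0   0  -4  -2 ]
[  0   0   0   6 ]
det(A) = (-1)^0 * (-3) * (-1) * (-4) * (6) = -72  (0 row swaps -> sign +1)

det(A) = -72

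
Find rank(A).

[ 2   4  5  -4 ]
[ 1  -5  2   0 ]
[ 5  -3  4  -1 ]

Row reduction:
R2 <- R2 - (1/2)*R1:  [    0    -7  -1/2     2 ]
R3 <- R3 - (5/2)*R1:  [     0    -13  -17/2      9 ]
R3 <- R3 - (13/7)*R2:  [     0      0  -53/7   37/7 ]
Row echelon form:
[ 2   4      5    -4 ]
[ 0  -7   -1/2     2 ]
[ 0   0  -53/7  37/7 ]
Nonzero rows / pivot columns: 3

rank(A) = 3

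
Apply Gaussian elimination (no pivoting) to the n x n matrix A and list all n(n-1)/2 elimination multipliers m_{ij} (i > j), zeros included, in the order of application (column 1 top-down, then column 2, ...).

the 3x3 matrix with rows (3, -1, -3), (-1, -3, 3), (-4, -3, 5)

Forward elimination:
R2 <- R2 - (-1/3)*R1:  [     0  -10/3      2 ]
R3 <- R3 - (-4/3)*R1:  [     0  -13/3      1 ]
R3 <- R3 - (13/10)*R2:  [    0     0  -8/5 ]
Multipliers (in order of application): m_{21} = -1/3, m_{31} = -4/3, m_{32} = 13/10

multipliers: -1/3, -4/3, 13/10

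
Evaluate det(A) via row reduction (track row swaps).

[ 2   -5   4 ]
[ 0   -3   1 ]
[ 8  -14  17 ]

det(A) = -18

Forward elimination:
R3 <- R3 - (4)*R1:  [ 0  6  1 ]
R3 <- R3 - (-2)*R2:  [ 0  0  3 ]
Upper-triangular form:
[ 2  -5  4 ]
[ 0  -3  1 ]
[ 0   0  3 ]
det(A) = (-1)^0 * (2) * (-3) * (3) = -18  (0 row swaps -> sign +1)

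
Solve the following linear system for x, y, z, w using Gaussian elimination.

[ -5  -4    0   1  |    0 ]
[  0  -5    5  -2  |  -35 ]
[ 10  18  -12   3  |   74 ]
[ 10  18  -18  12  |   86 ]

Forward elimination on [A|b]:
R3 <- R3 - (-2)*R1:  [   0   10  -12    5   74 ]
R4 <- R4 - (-2)*R1:  [   0   10  -18   14   86 ]
R3 <- R3 - (-2)*R2:  [  0   0  -2   1   4 ]
R4 <- R4 - (-2)*R2:  [  0   0  -8  10  16 ]
R4 <- R4 - (4)*R3:  [ 0  0  0  6  0 ]
Row echelon form:
[ -5  -4   0   1  |    0 ]
[  0  -5   5  -2  |  -35 ]
[  0   0  -2   1  |    4 ]
[  0   0   0   6  |    0 ]
Back-substitution:
w = (0) / 6 = 0
z = (4 - (1)*(0)) / -2 = -2
y = (-35 - (5)*(-2) - (-2)*(0)) / -5 = 5
x = (0 - (-4)*(5) - (1)*(0)) / -5 = -4

(-4, 5, -2, 0)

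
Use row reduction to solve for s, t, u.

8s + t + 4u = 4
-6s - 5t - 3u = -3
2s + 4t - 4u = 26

(3, 0, -5)

Forward elimination on [A|b]:
R2 <- R2 - (-3/4)*R1:  [     0  -17/4      0      0 ]
R3 <- R3 - (1/4)*R1:  [    0  15/4    -5    25 ]
R3 <- R3 - (-15/17)*R2:  [  0   0  -5  25 ]
Row echelon form:
[ 8      1   4  |   4 ]
[ 0  -17/4   0  |   0 ]
[ 0      0  -5  |  25 ]
Back-substitution:
u = (25) / -5 = -5
t = (0) / (-17/4) = 0
s = (4 - (1)*(0) - (4)*(-5)) / 8 = 3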